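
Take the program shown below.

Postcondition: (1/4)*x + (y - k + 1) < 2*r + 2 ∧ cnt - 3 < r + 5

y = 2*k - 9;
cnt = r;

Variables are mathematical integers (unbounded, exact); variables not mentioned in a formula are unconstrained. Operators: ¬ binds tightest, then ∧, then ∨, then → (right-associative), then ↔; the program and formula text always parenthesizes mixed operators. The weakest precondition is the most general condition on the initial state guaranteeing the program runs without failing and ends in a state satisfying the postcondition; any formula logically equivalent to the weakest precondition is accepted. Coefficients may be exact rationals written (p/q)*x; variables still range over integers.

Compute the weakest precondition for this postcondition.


Working backward. After the program, the postcondition (1/4)*x + (y - k + 1) < 2*r + 2 ∧ cnt - 3 < r + 5 must hold; in canonical form it is (1/4)*x + y < k + 2*r + 1 ∧ cnt < r + 8.
Before cnt := r: (1/4)*x + y < k + 2*r + 1
Before y := 2*k - 9: k + (1/4)*x < 2*r + 10
Answer: WP = k + (1/4)*x < 2*r + 10


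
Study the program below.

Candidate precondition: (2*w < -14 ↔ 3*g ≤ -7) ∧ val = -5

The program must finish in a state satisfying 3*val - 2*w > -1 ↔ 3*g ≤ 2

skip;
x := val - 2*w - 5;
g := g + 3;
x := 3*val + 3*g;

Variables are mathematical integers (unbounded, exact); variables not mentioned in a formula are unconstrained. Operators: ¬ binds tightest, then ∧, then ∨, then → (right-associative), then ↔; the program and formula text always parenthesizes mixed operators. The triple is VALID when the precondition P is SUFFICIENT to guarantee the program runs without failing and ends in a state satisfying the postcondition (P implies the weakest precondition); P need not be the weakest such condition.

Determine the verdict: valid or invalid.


Working backward. After the program, the postcondition 3*val - 2*w > -1 ↔ 3*g ≤ 2 must hold; in canonical form it is 3*val > 2*w - 1 ↔ 3*g ≤ 2.
Before x := 3*val + 3*g: 3*val > 2*w - 1 ↔ 3*g ≤ 2
Before g := g + 3: 3*val > 2*w - 1 ↔ 3*g ≤ -7
Before x := val - 2*w - 5: 3*val > 2*w - 1 ↔ 3*g ≤ -7
Before skip: 3*val > 2*w - 1 ↔ 3*g ≤ -7
The weakest precondition is 3*val > 2*w - 1 ↔ 3*g ≤ -7.
Check whether (2*w < -14 ↔ 3*g ≤ -7) ∧ val = -5 implies it.
Every state satisfying the precondition satisfies the weakest precondition: the implication holds.
Answer: valid


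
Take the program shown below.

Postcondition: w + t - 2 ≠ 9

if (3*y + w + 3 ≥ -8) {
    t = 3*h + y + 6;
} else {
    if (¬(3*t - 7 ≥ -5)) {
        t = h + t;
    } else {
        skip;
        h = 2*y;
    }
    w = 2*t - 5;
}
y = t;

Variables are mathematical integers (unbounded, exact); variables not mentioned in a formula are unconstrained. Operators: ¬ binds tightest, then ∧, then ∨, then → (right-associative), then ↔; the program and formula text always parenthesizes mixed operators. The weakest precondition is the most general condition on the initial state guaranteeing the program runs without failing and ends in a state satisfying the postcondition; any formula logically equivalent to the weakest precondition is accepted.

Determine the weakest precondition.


Working backward. After the program, the postcondition w + t - 2 ≠ 9 must hold; in canonical form it is t + w ≠ 11.
Before y := t: t + w ≠ 11
Then branch requires 3*h + w + y ≠ 5; else branch requires ((¬(3*t ≥ 2)) → 3*h + 3*t ≠ 16) ∧ (3*t ≥ 2 → 3*t ≠ 16).
Before the if: (w + 3*y ≥ -11 → 3*h + w + y ≠ 5) ∧ ((¬(w + 3*y ≥ -11)) → (((¬(3*t ≥ 2)) → 3*h + 3*t ≠ 16) ∧ (3*t ≥ 2 → 3*t ≠ 16)))
Answer: WP = (w + 3*y ≥ -11 → 3*h + w + y ≠ 5) ∧ ((¬(w + 3*y ≥ -11)) → (((¬(3*t ≥ 2)) → 3*h + 3*t ≠ 16) ∧ (3*t ≥ 2 → 3*t ≠ 16)))


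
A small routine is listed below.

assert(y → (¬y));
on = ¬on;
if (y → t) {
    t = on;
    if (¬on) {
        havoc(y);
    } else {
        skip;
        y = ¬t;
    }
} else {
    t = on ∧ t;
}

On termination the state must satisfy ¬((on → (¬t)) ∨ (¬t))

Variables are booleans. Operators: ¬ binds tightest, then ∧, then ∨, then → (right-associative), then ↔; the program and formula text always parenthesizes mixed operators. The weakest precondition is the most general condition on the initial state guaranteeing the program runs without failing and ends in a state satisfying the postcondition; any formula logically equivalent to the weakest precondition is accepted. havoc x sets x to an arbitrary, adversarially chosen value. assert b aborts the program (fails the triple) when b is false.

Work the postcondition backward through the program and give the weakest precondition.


Working backward. After the program, ¬((on → (¬t)) ∨ (¬t)) must hold.
Then branch requires ((¬on) → (¬((on → (¬on)) ∨ (¬on)))) ∧ (on → (¬((on → (¬on)) ∨ (¬on)))); else branch requires ¬((on → (¬(on ∧ t))) ∨ (¬(on ∧ t))).
Before the if: ((y → t) → (((¬on) → (¬((on → (¬on)) ∨ (¬on)))) ∧ (on → (¬((on → (¬on)) ∨ (¬on)))))) ∧ ((¬(y → t)) → (¬((on → (¬(on ∧ t))) ∨ (¬(on ∧ t)))))
Before on := ¬on: ((y → t) → ((on → (¬(((¬on) → on) ∨ on))) ∧ ((¬on) → (¬(((¬on) → on) ∨ on))))) ∧ ((¬(y → t)) → (¬(((¬on) → (¬((¬on) ∧ t))) ∨ (¬((¬on) ∧ t)))))
Before assert y → (¬y): (y → (¬y)) ∧ ((y → t) → ((on → (¬(((¬on) → on) ∨ on))) ∧ ((¬on) → (¬(((¬on) → on) ∨ on))))) ∧ ((¬(y → t)) → (¬(((¬on) → (¬((¬on) ∧ t))) ∨ (¬((¬on) ∧ t)))))
Answer: WP = (y → (¬y)) ∧ ((y → t) → ((on → (¬(((¬on) → on) ∨ on))) ∧ ((¬on) → (¬(((¬on) → on) ∨ on))))) ∧ ((¬(y → t)) → (¬(((¬on) → (¬((¬on) ∧ t))) ∨ (¬((¬on) ∧ t)))))


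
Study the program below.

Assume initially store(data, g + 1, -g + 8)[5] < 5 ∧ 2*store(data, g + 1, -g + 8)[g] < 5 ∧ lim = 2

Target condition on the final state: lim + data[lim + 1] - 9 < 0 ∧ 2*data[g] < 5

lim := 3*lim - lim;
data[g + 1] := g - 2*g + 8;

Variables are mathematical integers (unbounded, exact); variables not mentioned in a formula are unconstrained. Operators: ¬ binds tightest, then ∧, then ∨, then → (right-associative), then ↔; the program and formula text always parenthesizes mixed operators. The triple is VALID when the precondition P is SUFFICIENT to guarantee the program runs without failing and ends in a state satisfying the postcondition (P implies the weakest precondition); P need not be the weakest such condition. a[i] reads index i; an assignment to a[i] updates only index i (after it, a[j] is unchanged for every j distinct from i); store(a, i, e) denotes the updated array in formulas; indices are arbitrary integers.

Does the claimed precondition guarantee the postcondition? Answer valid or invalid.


Working backward. After the program, the postcondition lim + data[lim + 1] - 9 < 0 ∧ 2*data[g] < 5 must hold; in canonical form it is data[lim + 1] + lim < 9 ∧ 2*data[g] < 5.
Before data[g + 1] := g - 2*g + 8: store(data, g + 1, -g + 8)[lim + 1] + lim < 9 ∧ 2*store(data, g + 1, -g + 8)[g] < 5
Before lim := 3*lim - lim: store(data, g + 1, -g + 8)[2*lim + 1] + 2*lim < 9 ∧ 2*store(data, g + 1, -g + 8)[g] < 5
The weakest precondition is store(data, g + 1, -g + 8)[2*lim + 1] + 2*lim < 9 ∧ 2*store(data, g + 1, -g + 8)[g] < 5.
Check whether store(data, g + 1, -g + 8)[5] < 5 ∧ 2*store(data, g + 1, -g + 8)[g] < 5 ∧ lim = 2 implies it.
Every state satisfying the precondition satisfies the weakest precondition: the implication holds.
Answer: valid


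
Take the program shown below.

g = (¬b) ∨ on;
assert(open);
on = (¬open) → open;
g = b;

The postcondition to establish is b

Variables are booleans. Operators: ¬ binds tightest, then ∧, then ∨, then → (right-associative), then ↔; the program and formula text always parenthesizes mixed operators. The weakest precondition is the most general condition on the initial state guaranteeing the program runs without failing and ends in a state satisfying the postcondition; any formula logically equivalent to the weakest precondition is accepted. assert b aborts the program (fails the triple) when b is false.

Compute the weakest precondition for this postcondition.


Working backward. After the program, b must hold.
Before g := b: b
Before on := (¬open) → open: b
Before assert open: open ∧ b
Before g := (¬b) ∨ on: open ∧ b
Answer: WP = open ∧ b


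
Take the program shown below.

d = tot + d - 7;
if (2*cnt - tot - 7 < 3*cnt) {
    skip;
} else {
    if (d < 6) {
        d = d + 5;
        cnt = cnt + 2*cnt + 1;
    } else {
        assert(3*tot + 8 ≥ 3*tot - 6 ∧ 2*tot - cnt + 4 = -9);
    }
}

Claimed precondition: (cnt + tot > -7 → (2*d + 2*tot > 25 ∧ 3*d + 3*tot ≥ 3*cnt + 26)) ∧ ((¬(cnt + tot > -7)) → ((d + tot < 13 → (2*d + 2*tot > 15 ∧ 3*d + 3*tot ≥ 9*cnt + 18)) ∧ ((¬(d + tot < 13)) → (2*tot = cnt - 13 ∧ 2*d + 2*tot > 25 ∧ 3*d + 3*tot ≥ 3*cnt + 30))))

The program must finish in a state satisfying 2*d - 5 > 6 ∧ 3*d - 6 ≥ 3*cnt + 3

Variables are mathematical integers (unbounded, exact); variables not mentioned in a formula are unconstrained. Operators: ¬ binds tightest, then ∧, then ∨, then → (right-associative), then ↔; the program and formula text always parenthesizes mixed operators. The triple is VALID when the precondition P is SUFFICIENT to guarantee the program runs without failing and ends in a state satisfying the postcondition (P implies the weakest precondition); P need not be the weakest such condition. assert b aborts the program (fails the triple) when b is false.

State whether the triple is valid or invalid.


Working backward. After the program, the postcondition 2*d - 5 > 6 ∧ 3*d - 6 ≥ 3*cnt + 3 must hold; in canonical form it is 2*d > 11 ∧ 3*d ≥ 3*cnt + 9.
Then branch requires 2*d > 11 ∧ 3*d ≥ 3*cnt + 9; else branch requires (d < 6 → (2*d > 1 ∧ 3*d ≥ 9*cnt - 3)) ∧ ((¬(d < 6)) → (2*tot = cnt - 13 ∧ 2*d > 11 ∧ 3*d ≥ 3*cnt + 9)).
Before the if: (cnt + tot > -7 → (2*d > 11 ∧ 3*d ≥ 3*cnt + 9)) ∧ ((¬(cnt + tot > -7)) → ((d < 6 → (2*d > 1 ∧ 3*d ≥ 9*cnt - 3)) ∧ ((¬(d < 6)) → (2*tot = cnt - 13 ∧ 2*d > 11 ∧ 3*d ≥ 3*cnt + 9))))
Before d := tot + d - 7: (cnt + tot > -7 → (2*d + 2*tot > 25 ∧ 3*d + 3*tot ≥ 3*cnt + 30)) ∧ ((¬(cnt + tot > -7)) → ((d + tot < 13 → (2*d + 2*tot > 15 ∧ 3*d + 3*tot ≥ 9*cnt + 18)) ∧ ((¬(d + tot < 13)) → (2*tot = cnt - 13 ∧ 2*d + 2*tot > 25 ∧ 3*d + 3*tot ≥ 3*cnt + 30))))
The weakest precondition is (cnt + tot > -7 → (2*d + 2*tot > 25 ∧ 3*d + 3*tot ≥ 3*cnt + 30)) ∧ ((¬(cnt + tot > -7)) → ((d + tot < 13 → (2*d + 2*tot > 15 ∧ 3*d + 3*tot ≥ 9*cnt + 18)) ∧ ((¬(d + tot < 13)) → (2*tot = cnt - 13 ∧ 2*d + 2*tot > 25 ∧ 3*d + 3*tot ≥ 3*cnt + 30)))).
Check whether (cnt + tot > -7 → (2*d + 2*tot > 25 ∧ 3*d + 3*tot ≥ 3*cnt + 26)) ∧ ((¬(cnt + tot > -7)) → ((d + tot < 13 → (2*d + 2*tot > 15 ∧ 3*d + 3*tot ≥ 9*cnt + 18)) ∧ ((¬(d + tot < 13)) → (2*tot = cnt - 13 ∧ 2*d + 2*tot > 25 ∧ 3*d + 3*tot ≥ 3*cnt + 30)))) implies it.
Countermodel: at the initial state cnt = 4, d = 13, tot = 0, the precondition holds but the weakest precondition fails.
Answer: invalid


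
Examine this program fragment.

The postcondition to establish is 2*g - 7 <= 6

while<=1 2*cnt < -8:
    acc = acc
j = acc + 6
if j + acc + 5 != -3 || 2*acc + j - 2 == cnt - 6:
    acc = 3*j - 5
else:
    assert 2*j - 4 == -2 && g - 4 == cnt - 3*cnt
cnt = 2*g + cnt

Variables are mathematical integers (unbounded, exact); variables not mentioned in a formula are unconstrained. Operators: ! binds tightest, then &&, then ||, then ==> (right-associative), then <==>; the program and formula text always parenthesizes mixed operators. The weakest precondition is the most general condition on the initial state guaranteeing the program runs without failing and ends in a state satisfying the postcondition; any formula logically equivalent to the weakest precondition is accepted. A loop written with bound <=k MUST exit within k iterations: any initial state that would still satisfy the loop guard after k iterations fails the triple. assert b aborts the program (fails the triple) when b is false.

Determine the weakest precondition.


Working backward. After the program, the postcondition 2*g - 7 <= 6 must hold; in canonical form it is 2*g <= 13.
Before cnt := 2*g + cnt: 2*g <= 13
Then branch requires 2*g <= 13; else branch requires 2*j == 2 && 2*cnt + g == 4 && 2*g <= 13.
Before the if: ((acc + j != -8 || 2*acc + j == cnt - 4) ==> 2*g <= 13) && ((!(acc + j != -8 || 2*acc + j == cnt - 4)) ==> (2*j == 2 && 2*cnt + g == 4 && 2*g <= 13))
Before j := acc + 6: ((2*acc != -14 || 3*acc == cnt - 10) ==> 2*g <= 13) && ((!(2*acc != -14 || 3*acc == cnt - 10)) ==> (2*acc == -10 && 2*cnt + g == 4 && 2*g <= 13))
Before the loop (bound <=1), unroll the exhaustion recursion (WP_0 = exit-now case; WP_j = one more guarded iteration, up to j = 1):
  WP_0: (!(2*cnt < -8)) && ((2*acc != -14 || 3*acc == cnt - 10) ==> 2*g <= 13) && ((!(2*acc != -14 || 3*acc == cnt - 10)) ==> (2*acc == -10 && 2*cnt + g == 4 && 2*g <= 13))
  WP_1: (2*cnt < -8 ==> ((!(2*cnt < -8)) && ((2*acc != -14 || 3*acc == cnt - 10) ==> 2*g <= 13) && ((!(2*acc != -14 || 3*acc == cnt - 10)) ==> (2*acc == -10 && 2*cnt + g == 4 && 2*g <= 13)))) && ((!(2*cnt < -8)) ==> (((2*acc != -14 || 3*acc == cnt - 10) ==> 2*g <= 13) && ((!(2*acc != -14 || 3*acc == cnt - 10)) ==> (2*acc == -10 && 2*cnt + g == 4 && 2*g <= 13))))
So before the loop: (2*cnt < -8 ==> ((!(2*cnt < -8)) && ((2*acc != -14 || 3*acc == cnt - 10) ==> 2*g <= 13) && ((!(2*acc != -14 || 3*acc == cnt - 10)) ==> (2*acc == -10 && 2*cnt + g == 4 && 2*g <= 13)))) && ((!(2*cnt < -8)) ==> (((2*acc != -14 || 3*acc == cnt - 10) ==> 2*g <= 13) && ((!(2*acc != -14 || 3*acc == cnt - 10)) ==> (2*acc == -10 && 2*cnt + g == 4 && 2*g <= 13))))
Answer: WP = (2*cnt < -8 ==> ((!(2*cnt < -8)) && ((2*acc != -14 || 3*acc == cnt - 10) ==> 2*g <= 13) && ((!(2*acc != -14 || 3*acc == cnt - 10)) ==> (2*acc == -10 && 2*cnt + g == 4 && 2*g <= 13)))) && ((!(2*cnt < -8)) ==> (((2*acc != -14 || 3*acc == cnt - 10) ==> 2*g <= 13) && ((!(2*acc != -14 || 3*acc == cnt - 10)) ==> (2*acc == -10 && 2*cnt + g == 4 && 2*g <= 13))))


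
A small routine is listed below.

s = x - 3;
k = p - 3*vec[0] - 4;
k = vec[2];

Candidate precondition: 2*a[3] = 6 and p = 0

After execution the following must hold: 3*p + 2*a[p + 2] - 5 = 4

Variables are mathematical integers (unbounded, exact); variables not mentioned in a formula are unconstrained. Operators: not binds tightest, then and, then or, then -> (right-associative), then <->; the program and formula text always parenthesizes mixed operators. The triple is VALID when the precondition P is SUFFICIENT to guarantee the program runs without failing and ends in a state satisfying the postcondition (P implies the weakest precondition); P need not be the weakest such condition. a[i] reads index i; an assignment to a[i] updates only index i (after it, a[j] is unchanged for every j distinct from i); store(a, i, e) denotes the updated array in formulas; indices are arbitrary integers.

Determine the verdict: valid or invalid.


Working backward. After the program, the postcondition 3*p + 2*a[p + 2] - 5 = 4 must hold; in canonical form it is 2*a[p + 2] + 3*p = 9.
Before k := vec[2]: 2*a[p + 2] + 3*p = 9
Before k := p - 3*vec[0] - 4: 2*a[p + 2] + 3*p = 9
Before s := x - 3: 2*a[p + 2] + 3*p = 9
The weakest precondition is 2*a[p + 2] + 3*p = 9.
Check whether 2*a[3] = 6 and p = 0 implies it.
Countermodel: at the initial state a = {[2] = 3, [3] = 3, elsewhere 3}, p = 0, the precondition holds but the weakest precondition fails.
Answer: invalid


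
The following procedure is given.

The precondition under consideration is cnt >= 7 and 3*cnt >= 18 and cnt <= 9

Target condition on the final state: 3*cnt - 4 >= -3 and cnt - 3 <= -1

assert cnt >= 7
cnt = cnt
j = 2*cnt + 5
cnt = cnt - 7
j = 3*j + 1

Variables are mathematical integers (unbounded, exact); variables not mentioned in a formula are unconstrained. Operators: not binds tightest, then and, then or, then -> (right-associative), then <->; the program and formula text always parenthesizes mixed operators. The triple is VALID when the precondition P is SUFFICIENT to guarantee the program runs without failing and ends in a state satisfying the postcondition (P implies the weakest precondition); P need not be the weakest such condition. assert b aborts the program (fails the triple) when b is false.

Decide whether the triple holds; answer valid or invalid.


Working backward. After the program, the postcondition 3*cnt - 4 >= -3 and cnt - 3 <= -1 must hold; in canonical form it is 3*cnt >= 1 and cnt <= 2.
Before j := 3*j + 1: 3*cnt >= 1 and cnt <= 2
Before cnt := cnt - 7: 3*cnt >= 22 and cnt <= 9
Before j := 2*cnt + 5: 3*cnt >= 22 and cnt <= 9
Before cnt := cnt: 3*cnt >= 22 and cnt <= 9
Before assert cnt >= 7: cnt >= 7 and 3*cnt >= 22 and cnt <= 9
The weakest precondition is cnt >= 7 and 3*cnt >= 22 and cnt <= 9.
Check whether cnt >= 7 and 3*cnt >= 18 and cnt <= 9 implies it.
Countermodel: at the initial state cnt = 7, the precondition holds but the weakest precondition fails.
Answer: invalid


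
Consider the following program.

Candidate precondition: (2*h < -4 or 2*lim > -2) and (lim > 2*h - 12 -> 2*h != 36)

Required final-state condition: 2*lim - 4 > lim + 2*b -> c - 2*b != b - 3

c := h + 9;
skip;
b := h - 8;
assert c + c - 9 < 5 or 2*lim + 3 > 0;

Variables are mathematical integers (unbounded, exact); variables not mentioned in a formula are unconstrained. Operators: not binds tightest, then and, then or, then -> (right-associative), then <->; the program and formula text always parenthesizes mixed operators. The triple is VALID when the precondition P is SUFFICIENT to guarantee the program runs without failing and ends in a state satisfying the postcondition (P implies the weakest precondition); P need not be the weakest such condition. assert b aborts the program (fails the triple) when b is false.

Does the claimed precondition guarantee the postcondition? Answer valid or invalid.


Working backward. After the program, the postcondition 2*lim - 4 > lim + 2*b -> c - 2*b != b - 3 must hold; in canonical form it is lim > 2*b + 4 -> c != 3*b - 3.
Before assert c + c - 9 < 5 or 2*lim + 3 > 0: (2*c < 14 or 2*lim > -3) and (lim > 2*b + 4 -> c != 3*b - 3)
Before b := h - 8: (2*c < 14 or 2*lim > -3) and (lim > 2*h - 12 -> c != 3*h - 27)
Before skip: (2*c < 14 or 2*lim > -3) and (lim > 2*h - 12 -> c != 3*h - 27)
Before c := h + 9: (2*h < -4 or 2*lim > -3) and (lim > 2*h - 12 -> 2*h != 36)
The weakest precondition is (2*h < -4 or 2*lim > -3) and (lim > 2*h - 12 -> 2*h != 36).
Check whether (2*h < -4 or 2*lim > -2) and (lim > 2*h - 12 -> 2*h != 36) implies it.
Every state satisfying the precondition satisfies the weakest precondition: the implication holds.
Answer: valid


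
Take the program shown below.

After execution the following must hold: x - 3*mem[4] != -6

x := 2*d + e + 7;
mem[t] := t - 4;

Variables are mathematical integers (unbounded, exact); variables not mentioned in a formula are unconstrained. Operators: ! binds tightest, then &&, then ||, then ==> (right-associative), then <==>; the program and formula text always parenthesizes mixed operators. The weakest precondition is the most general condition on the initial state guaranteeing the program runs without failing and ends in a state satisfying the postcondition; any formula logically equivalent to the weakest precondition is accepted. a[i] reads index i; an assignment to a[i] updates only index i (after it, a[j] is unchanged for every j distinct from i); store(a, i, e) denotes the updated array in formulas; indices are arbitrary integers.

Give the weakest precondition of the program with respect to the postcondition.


Working backward. After the program, the postcondition x - 3*mem[4] != -6 must hold; in canonical form it is x != 3*mem[4] - 6.
Before mem[t] := t - 4: x != 3*store(mem, t, t - 4)[4] - 6
Before x := 2*d + e + 7: 2*d + e != 3*store(mem, t, t - 4)[4] - 13
Answer: WP = 2*d + e != 3*store(mem, t, t - 4)[4] - 13


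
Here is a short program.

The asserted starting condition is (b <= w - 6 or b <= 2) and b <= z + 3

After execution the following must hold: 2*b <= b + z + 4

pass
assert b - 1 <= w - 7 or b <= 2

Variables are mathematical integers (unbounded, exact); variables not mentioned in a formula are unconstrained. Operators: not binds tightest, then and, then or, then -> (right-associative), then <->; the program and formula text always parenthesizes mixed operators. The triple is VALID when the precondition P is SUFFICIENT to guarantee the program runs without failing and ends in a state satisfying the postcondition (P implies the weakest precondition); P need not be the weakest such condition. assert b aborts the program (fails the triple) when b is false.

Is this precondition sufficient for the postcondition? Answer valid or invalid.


Working backward. After the program, the postcondition 2*b <= b + z + 4 must hold; in canonical form it is b <= z + 4.
Before assert b - 1 <= w - 7 or b <= 2: (b <= w - 6 or b <= 2) and b <= z + 4
Before skip: (b <= w - 6 or b <= 2) and b <= z + 4
The weakest precondition is (b <= w - 6 or b <= 2) and b <= z + 4.
Check whether (b <= w - 6 or b <= 2) and b <= z + 3 implies it.
Every state satisfying the precondition satisfies the weakest precondition: the implication holds.
Answer: valid


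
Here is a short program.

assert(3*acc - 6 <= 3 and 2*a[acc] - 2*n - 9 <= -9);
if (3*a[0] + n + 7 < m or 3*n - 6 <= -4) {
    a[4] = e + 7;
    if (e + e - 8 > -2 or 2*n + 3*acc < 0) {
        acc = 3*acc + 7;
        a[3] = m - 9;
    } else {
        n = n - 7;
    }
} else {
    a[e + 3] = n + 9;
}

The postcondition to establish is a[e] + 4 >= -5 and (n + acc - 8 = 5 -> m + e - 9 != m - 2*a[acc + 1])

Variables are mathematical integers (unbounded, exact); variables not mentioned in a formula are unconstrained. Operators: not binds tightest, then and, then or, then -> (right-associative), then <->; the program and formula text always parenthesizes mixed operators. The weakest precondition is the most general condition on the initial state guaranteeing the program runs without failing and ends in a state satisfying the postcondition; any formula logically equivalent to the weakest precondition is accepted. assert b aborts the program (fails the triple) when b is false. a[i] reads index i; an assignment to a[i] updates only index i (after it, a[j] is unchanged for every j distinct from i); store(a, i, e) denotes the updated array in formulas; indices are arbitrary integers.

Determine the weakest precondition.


Working backward. After the program, the postcondition a[e] + 4 >= -5 and (n + acc - 8 = 5 -> m + e - 9 != m - 2*a[acc + 1]) must hold; in canonical form it is a[e] >= -9 and (acc + n = 13 -> 2*a[acc + 1] + e != 9).
Then branch requires ((2*e > 6 or 3*acc + 2*n < 0) -> (store(store(a, 4, e + 7), 3, m - 9)[e] >= -9 and (3*acc + n = 6 -> 2*store(store(a, 4, e + 7), 3, m - 9)[3*acc + 8] + e != 9))) and ((not (2*e > 6 or 3*acc + 2*n < 0)) -> (store(a, 4, e + 7)[e] >= -9 and (acc + n = 20 -> 2*store(a, 4, e + 7)[acc + 1] + e != 9))); else branch requires store(a, e + 3, n + 9)[e] >= -9 and (acc + n = 13 -> 2*store(a, e + 3, n + 9)[acc + 1] + e != 9).
Before the if: ((3*a[0] + n < m - 7 or 3*n <= 2) -> (((2*e > 6 or 3*acc + 2*n < 0) -> (store(store(a, 4, e + 7), 3, m - 9)[e] >= -9 and (3*acc + n = 6 -> 2*store(store(a, 4, e + 7), 3, m - 9)[3*acc + 8] + e != 9))) and ((not (2*e > 6 or 3*acc + 2*n < 0)) -> (store(a, 4, e + 7)[e] >= -9 and (acc + n = 20 -> 2*store(a, 4, e + 7)[acc + 1] + e != 9))))) and ((not (3*a[0] + n < m - 7 or 3*n <= 2)) -> (store(a, e + 3, n + 9)[e] >= -9 and (acc + n = 13 -> 2*store(a, e + 3, n + 9)[acc + 1] + e != 9)))
Before assert 3*acc - 6 <= 3 and 2*a[acc] - 2*n - 9 <= -9: 3*acc <= 9 and 2*a[acc] <= 2*n and ((3*a[0] + n < m - 7 or 3*n <= 2) -> (((2*e > 6 or 3*acc + 2*n < 0) -> (store(store(a, 4, e + 7), 3, m - 9)[e] >= -9 and (3*acc + n = 6 -> 2*store(store(a, 4, e + 7), 3, m - 9)[3*acc + 8] + e != 9))) and ((not (2*e > 6 or 3*acc + 2*n < 0)) -> (store(a, 4, e + 7)[e] >= -9 and (acc + n = 20 -> 2*store(a, 4, e + 7)[acc + 1] + e != 9))))) and ((not (3*a[0] + n < m - 7 or 3*n <= 2)) -> (store(a, e + 3, n + 9)[e] >= -9 and (acc + n = 13 -> 2*store(a, e + 3, n + 9)[acc + 1] + e != 9)))
Answer: WP = 3*acc <= 9 and 2*a[acc] <= 2*n and ((3*a[0] + n < m - 7 or 3*n <= 2) -> (((2*e > 6 or 3*acc + 2*n < 0) -> (store(store(a, 4, e + 7), 3, m - 9)[e] >= -9 and (3*acc + n = 6 -> 2*store(store(a, 4, e + 7), 3, m - 9)[3*acc + 8] + e != 9))) and ((not (2*e > 6 or 3*acc + 2*n < 0)) -> (store(a, 4, e + 7)[e] >= -9 and (acc + n = 20 -> 2*store(a, 4, e + 7)[acc + 1] + e != 9))))) and ((not (3*a[0] + n < m - 7 or 3*n <= 2)) -> (store(a, e + 3, n + 9)[e] >= -9 and (acc + n = 13 -> 2*store(a, e + 3, n + 9)[acc + 1] + e != 9)))


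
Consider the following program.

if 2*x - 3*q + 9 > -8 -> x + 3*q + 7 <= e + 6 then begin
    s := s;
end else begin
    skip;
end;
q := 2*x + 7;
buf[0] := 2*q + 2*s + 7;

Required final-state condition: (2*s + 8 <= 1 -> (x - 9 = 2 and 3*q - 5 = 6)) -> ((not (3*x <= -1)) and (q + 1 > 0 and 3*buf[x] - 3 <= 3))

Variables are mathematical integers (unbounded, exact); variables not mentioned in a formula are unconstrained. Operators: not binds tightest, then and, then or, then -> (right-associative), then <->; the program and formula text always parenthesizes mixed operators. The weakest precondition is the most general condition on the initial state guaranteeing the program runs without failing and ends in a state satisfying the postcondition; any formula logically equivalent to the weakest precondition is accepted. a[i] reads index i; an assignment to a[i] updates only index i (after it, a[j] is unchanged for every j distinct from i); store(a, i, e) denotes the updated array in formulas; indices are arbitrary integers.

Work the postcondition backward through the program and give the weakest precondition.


Working backward. After the program, the postcondition (2*s + 8 <= 1 -> (x - 9 = 2 and 3*q - 5 = 6)) -> ((not (3*x <= -1)) and (q + 1 > 0 and 3*buf[x] - 3 <= 3)) must hold; in canonical form it is (2*s <= -7 -> (x = 11 and 3*q = 11)) -> ((not (3*x <= -1)) and q > -1 and 3*buf[x] <= 6).
Before buf[0] := 2*q + 2*s + 7: (2*s <= -7 -> (x = 11 and 3*q = 11)) -> ((not (3*x <= -1)) and q > -1 and 3*store(buf, 0, 2*q + 2*s + 7)[x] <= 6)
Before q := 2*x + 7: (2*s <= -7 -> (x = 11 and 6*x = -10)) -> ((not (3*x <= -1)) and 2*x > -8 and 3*store(buf, 0, 2*s + 4*x + 21)[x] <= 6)
Then branch requires (2*s <= -7 -> (x = 11 and 6*x = -10)) -> ((not (3*x <= -1)) and 2*x > -8 and 3*store(buf, 0, 2*s + 4*x + 21)[x] <= 6); else branch requires (2*s <= -7 -> (x = 11 and 6*x = -10)) -> ((not (3*x <= -1)) and 2*x > -8 and 3*store(buf, 0, 2*s + 4*x + 21)[x] <= 6).
Before the if: ((2*x > 3*q - 17 -> 3*q + x <= e - 1) -> ((2*s <= -7 -> (x = 11 and 6*x = -10)) -> ((not (3*x <= -1)) and 2*x > -8 and 3*store(buf, 0, 2*s + 4*x + 21)[x] <= 6))) and ((not (2*x > 3*q - 17 -> 3*q + x <= e - 1)) -> ((2*s <= -7 -> (x = 11 and 6*x = -10)) -> ((not (3*x <= -1)) and 2*x > -8 and 3*store(buf, 0, 2*s + 4*x + 21)[x] <= 6)))
Answer: WP = ((2*x > 3*q - 17 -> 3*q + x <= e - 1) -> ((2*s <= -7 -> (x = 11 and 6*x = -10)) -> ((not (3*x <= -1)) and 2*x > -8 and 3*store(buf, 0, 2*s + 4*x + 21)[x] <= 6))) and ((not (2*x > 3*q - 17 -> 3*q + x <= e - 1)) -> ((2*s <= -7 -> (x = 11 and 6*x = -10)) -> ((not (3*x <= -1)) and 2*x > -8 and 3*store(buf, 0, 2*s + 4*x + 21)[x] <= 6)))


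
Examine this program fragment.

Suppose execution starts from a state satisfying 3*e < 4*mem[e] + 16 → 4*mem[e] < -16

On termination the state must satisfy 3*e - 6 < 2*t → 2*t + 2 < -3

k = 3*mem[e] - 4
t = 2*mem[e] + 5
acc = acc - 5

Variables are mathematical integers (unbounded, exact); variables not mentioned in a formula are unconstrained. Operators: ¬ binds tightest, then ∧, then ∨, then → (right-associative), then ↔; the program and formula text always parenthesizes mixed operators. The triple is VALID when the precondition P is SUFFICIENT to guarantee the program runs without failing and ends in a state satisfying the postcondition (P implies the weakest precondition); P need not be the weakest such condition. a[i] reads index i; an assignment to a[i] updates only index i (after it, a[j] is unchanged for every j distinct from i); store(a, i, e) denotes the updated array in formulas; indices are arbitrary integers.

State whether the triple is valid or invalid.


Working backward. After the program, the postcondition 3*e - 6 < 2*t → 2*t + 2 < -3 must hold; in canonical form it is 3*e < 2*t + 6 → 2*t < -5.
Before acc := acc - 5: 3*e < 2*t + 6 → 2*t < -5
Before t := 2*mem[e] + 5: 3*e < 4*mem[e] + 16 → 4*mem[e] < -15
Before k := 3*mem[e] - 4: 3*e < 4*mem[e] + 16 → 4*mem[e] < -15
The weakest precondition is 3*e < 4*mem[e] + 16 → 4*mem[e] < -15.
Check whether 3*e < 4*mem[e] + 16 → 4*mem[e] < -16 implies it.
Every state satisfying the precondition satisfies the weakest precondition: the implication holds.
Answer: valid


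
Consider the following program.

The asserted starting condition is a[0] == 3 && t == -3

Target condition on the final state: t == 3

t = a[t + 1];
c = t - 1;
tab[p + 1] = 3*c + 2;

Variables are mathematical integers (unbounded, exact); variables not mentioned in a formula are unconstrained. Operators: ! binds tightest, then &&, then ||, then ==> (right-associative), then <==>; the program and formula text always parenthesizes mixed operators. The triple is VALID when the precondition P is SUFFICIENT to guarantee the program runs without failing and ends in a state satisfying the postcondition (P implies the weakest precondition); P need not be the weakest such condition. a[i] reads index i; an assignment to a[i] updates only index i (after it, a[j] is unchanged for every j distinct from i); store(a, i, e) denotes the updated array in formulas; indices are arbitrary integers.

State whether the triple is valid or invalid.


Working backward. After the program, t == 3 must hold.
Before tab[p + 1] := 3*c + 2: t == 3
Before c := t - 1: t == 3
Before t := a[t + 1]: a[t + 1] == 3
The weakest precondition is a[t + 1] == 3.
Check whether a[0] == 3 && t == -3 implies it.
Countermodel: at the initial state a = {[-2] = 2, [0] = 3, elsewhere 3}, t = -3, the precondition holds but the weakest precondition fails.
Answer: invalid


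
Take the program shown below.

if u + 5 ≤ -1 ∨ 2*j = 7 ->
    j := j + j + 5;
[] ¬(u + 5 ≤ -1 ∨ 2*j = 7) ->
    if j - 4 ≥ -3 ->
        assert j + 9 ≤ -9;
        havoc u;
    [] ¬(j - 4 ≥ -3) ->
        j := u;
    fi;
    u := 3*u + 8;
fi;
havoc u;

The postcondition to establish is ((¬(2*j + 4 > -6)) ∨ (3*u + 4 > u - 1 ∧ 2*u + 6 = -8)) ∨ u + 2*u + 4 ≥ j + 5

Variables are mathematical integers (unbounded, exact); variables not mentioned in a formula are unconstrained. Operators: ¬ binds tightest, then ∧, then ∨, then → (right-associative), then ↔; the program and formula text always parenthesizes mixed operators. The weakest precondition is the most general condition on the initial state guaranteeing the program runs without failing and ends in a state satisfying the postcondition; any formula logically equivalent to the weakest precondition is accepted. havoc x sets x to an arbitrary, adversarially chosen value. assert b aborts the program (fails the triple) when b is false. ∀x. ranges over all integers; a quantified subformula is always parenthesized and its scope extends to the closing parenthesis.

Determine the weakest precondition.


Working backward. After the program, the postcondition ((¬(2*j + 4 > -6)) ∨ (3*u + 4 > u - 1 ∧ 2*u + 6 = -8)) ∨ u + 2*u + 4 ≥ j + 5 must hold; in canonical form it is (¬(2*j > -10)) ∨ (2*u > -5 ∧ 2*u = -14) ∨ 3*u ≥ j + 1.
Before havoc u: ∀u_1. ((¬(2*j > -10)) ∨ (2*u_1 > -5 ∧ 2*u_1 = -14) ∨ 3*u_1 ≥ j + 1)
Then branch requires ∀u_1. ((¬(4*j > -20)) ∨ (2*u_1 > -5 ∧ 2*u_1 = -14) ∨ 3*u_1 ≥ 2*j + 6); else branch requires (j ≥ 1 → (j ≤ -18 ∧ (∀u_1. ((¬(2*j > -10)) ∨ (2*u_1 > -5 ∧ 2*u_1 = -14) ∨ 3*u_1 ≥ j + 1)))) ∧ ((¬(j ≥ 1)) → (∀u_1. ((¬(2*u > -10)) ∨ (2*u_1 > -5 ∧ 2*u_1 = -14) ∨ 3*u_1 ≥ u + 1))).
Before the if: ((u ≤ -6 ∨ 2*j = 7) → (∀u_1. ((¬(4*j > -20)) ∨ (2*u_1 > -5 ∧ 2*u_1 = -14) ∨ 3*u_1 ≥ 2*j + 6))) ∧ ((¬(u ≤ -6 ∨ 2*j = 7)) → ((j ≥ 1 → (j ≤ -18 ∧ (∀u_1. ((¬(2*j > -10)) ∨ (2*u_1 > -5 ∧ 2*u_1 = -14) ∨ 3*u_1 ≥ j + 1)))) ∧ ((¬(j ≥ 1)) → (∀u_1. ((¬(2*u > -10)) ∨ (2*u_1 > -5 ∧ 2*u_1 = -14) ∨ 3*u_1 ≥ u + 1)))))
Answer: WP = ((u ≤ -6 ∨ 2*j = 7) → (∀u_1. ((¬(4*j > -20)) ∨ (2*u_1 > -5 ∧ 2*u_1 = -14) ∨ 3*u_1 ≥ 2*j + 6))) ∧ ((¬(u ≤ -6 ∨ 2*j = 7)) → ((j ≥ 1 → (j ≤ -18 ∧ (∀u_1. ((¬(2*j > -10)) ∨ (2*u_1 > -5 ∧ 2*u_1 = -14) ∨ 3*u_1 ≥ j + 1)))) ∧ ((¬(j ≥ 1)) → (∀u_1. ((¬(2*u > -10)) ∨ (2*u_1 > -5 ∧ 2*u_1 = -14) ∨ 3*u_1 ≥ u + 1)))))


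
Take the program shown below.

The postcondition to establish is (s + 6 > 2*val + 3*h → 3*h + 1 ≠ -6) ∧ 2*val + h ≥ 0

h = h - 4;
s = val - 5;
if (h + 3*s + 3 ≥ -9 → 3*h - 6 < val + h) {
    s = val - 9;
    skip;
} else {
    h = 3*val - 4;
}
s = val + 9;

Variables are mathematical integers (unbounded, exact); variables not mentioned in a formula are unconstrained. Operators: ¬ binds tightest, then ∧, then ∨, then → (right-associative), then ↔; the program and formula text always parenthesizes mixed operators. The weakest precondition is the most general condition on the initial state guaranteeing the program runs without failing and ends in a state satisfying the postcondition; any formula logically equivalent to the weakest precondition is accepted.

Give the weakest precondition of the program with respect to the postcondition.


Working backward. After the program, the postcondition (s + 6 > 2*val + 3*h → 3*h + 1 ≠ -6) ∧ 2*val + h ≥ 0 must hold; in canonical form it is (s > 3*h + 2*val - 6 → 3*h ≠ -7) ∧ h + 2*val ≥ 0.
Before s := val + 9: (3*h + val < 15 → 3*h ≠ -7) ∧ h + 2*val ≥ 0
Then branch requires (3*h + val < 15 → 3*h ≠ -7) ∧ h + 2*val ≥ 0; else branch requires (10*val < 27 → 9*val ≠ 5) ∧ 5*val ≥ 4.
Before the if: ((h + 3*s ≥ -12 → 2*h < val + 6) → ((3*h + val < 15 → 3*h ≠ -7) ∧ h + 2*val ≥ 0)) ∧ ((¬(h + 3*s ≥ -12 → 2*h < val + 6)) → ((10*val < 27 → 9*val ≠ 5) ∧ 5*val ≥ 4))
Before s := val - 5: ((h + 3*val ≥ 3 → 2*h < val + 6) → ((3*h + val < 15 → 3*h ≠ -7) ∧ h + 2*val ≥ 0)) ∧ ((¬(h + 3*val ≥ 3 → 2*h < val + 6)) → ((10*val < 27 → 9*val ≠ 5) ∧ 5*val ≥ 4))
Before h := h - 4: ((h + 3*val ≥ 7 → 2*h < val + 14) → ((3*h + val < 27 → 3*h ≠ 5) ∧ h + 2*val ≥ 4)) ∧ ((¬(h + 3*val ≥ 7 → 2*h < val + 14)) → ((10*val < 27 → 9*val ≠ 5) ∧ 5*val ≥ 4))
Answer: WP = ((h + 3*val ≥ 7 → 2*h < val + 14) → ((3*h + val < 27 → 3*h ≠ 5) ∧ h + 2*val ≥ 4)) ∧ ((¬(h + 3*val ≥ 7 → 2*h < val + 14)) → ((10*val < 27 → 9*val ≠ 5) ∧ 5*val ≥ 4))


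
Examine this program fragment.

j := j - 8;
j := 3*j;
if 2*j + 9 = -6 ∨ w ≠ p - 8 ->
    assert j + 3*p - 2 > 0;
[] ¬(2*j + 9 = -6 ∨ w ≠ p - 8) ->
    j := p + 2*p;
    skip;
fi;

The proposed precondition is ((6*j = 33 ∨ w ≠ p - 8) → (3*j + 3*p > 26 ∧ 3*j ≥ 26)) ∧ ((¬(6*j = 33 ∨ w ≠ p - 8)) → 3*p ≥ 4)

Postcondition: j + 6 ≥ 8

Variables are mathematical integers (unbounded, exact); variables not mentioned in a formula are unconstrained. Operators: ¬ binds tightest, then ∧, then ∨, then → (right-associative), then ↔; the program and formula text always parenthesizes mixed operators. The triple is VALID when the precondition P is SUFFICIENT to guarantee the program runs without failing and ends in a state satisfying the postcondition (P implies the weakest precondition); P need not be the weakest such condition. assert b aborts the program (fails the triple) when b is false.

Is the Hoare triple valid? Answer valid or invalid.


Working backward. After the program, the postcondition j + 6 ≥ 8 must hold; in canonical form it is j ≥ 2.
Then branch requires j + 3*p > 2 ∧ j ≥ 2; else branch requires 3*p ≥ 2.
Before the if: ((2*j = -15 ∨ w ≠ p - 8) → (j + 3*p > 2 ∧ j ≥ 2)) ∧ ((¬(2*j = -15 ∨ w ≠ p - 8)) → 3*p ≥ 2)
Before j := 3*j: ((6*j = -15 ∨ w ≠ p - 8) → (3*j + 3*p > 2 ∧ 3*j ≥ 2)) ∧ ((¬(6*j = -15 ∨ w ≠ p - 8)) → 3*p ≥ 2)
Before j := j - 8: ((6*j = 33 ∨ w ≠ p - 8) → (3*j + 3*p > 26 ∧ 3*j ≥ 26)) ∧ ((¬(6*j = 33 ∨ w ≠ p - 8)) → 3*p ≥ 2)
The weakest precondition is ((6*j = 33 ∨ w ≠ p - 8) → (3*j + 3*p > 26 ∧ 3*j ≥ 26)) ∧ ((¬(6*j = 33 ∨ w ≠ p - 8)) → 3*p ≥ 2).
Check whether ((6*j = 33 ∨ w ≠ p - 8) → (3*j + 3*p > 26 ∧ 3*j ≥ 26)) ∧ ((¬(6*j = 33 ∨ w ≠ p - 8)) → 3*p ≥ 4) implies it.
Every state satisfying the precondition satisfies the weakest precondition: the implication holds.
Answer: valid


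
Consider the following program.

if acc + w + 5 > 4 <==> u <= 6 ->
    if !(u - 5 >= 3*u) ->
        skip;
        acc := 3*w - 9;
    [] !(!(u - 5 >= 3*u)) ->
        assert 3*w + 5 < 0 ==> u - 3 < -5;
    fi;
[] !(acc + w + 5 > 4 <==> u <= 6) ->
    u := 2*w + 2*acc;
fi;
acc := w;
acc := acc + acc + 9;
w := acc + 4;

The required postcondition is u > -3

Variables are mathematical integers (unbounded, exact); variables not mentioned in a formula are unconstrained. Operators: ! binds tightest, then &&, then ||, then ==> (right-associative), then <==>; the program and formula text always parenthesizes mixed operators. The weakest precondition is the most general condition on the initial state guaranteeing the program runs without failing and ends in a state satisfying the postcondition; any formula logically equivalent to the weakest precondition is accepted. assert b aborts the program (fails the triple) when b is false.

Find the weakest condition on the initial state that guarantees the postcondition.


Working backward. After the program, u > -3 must hold.
Before w := acc + 4: u > -3
Before acc := acc + acc + 9: u > -3
Before acc := w: u > -3
Then branch requires ((!(2*u <= -5)) ==> u > -3) && (2*u <= -5 ==> ((3*w < -5 ==> u < -2) && u > -3)); else branch requires 2*acc + 2*w > -3.
Before the if: ((acc + w > -1 <==> u <= 6) ==> (((!(2*u <= -5)) ==> u > -3) && (2*u <= -5 ==> ((3*w < -5 ==> u < -2) && u > -3)))) && ((!(acc + w > -1 <==> u <= 6)) ==> 2*acc + 2*w > -3)
Answer: WP = ((acc + w > -1 <==> u <= 6) ==> (((!(2*u <= -5)) ==> u > -3) && (2*u <= -5 ==> ((3*w < -5 ==> u < -2) && u > -3)))) && ((!(acc + w > -1 <==> u <= 6)) ==> 2*acc + 2*w > -3)


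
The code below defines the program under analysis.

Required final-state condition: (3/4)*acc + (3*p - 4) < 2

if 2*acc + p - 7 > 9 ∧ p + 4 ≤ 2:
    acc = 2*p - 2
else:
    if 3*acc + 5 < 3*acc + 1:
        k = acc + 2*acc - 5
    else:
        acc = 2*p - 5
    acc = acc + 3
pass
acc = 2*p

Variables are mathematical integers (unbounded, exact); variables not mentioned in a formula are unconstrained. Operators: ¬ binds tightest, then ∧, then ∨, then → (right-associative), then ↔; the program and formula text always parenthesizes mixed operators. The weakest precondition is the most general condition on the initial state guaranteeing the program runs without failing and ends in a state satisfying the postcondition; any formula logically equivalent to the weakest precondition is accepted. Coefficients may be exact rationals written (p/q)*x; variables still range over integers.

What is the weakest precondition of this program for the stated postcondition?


Working backward. After the program, the postcondition (3/4)*acc + (3*p - 4) < 2 must hold; in canonical form it is (3/4)*acc + 3*p < 6.
Before acc := 2*p: (9/2)*p < 6
Before skip: (9/2)*p < 6
Then branch requires (9/2)*p < 6; else branch requires (9/2)*p < 6.
Before the if: ((2*acc + p > 16 ∧ p ≤ -2) → (9/2)*p < 6) ∧ ((¬(2*acc + p > 16 ∧ p ≤ -2)) → (9/2)*p < 6)
Answer: WP = ((2*acc + p > 16 ∧ p ≤ -2) → (9/2)*p < 6) ∧ ((¬(2*acc + p > 16 ∧ p ≤ -2)) → (9/2)*p < 6)
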